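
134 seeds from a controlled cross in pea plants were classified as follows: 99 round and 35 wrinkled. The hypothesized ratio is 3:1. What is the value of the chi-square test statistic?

The 3:1 ratio has 4 parts, so with N = 134 the expected counts are:
  round: 134 × 3/4 = 100.5
  wrinkled: 134 × 1/4 = 33.5
χ² = Σ (O − E)² / E
  round: (99 − 100.5)² / 100.5 = 0.0224
  wrinkled: (35 − 33.5)² / 33.5 = 0.0672
χ² = 0.0224 + 0.0672 = 0.0896 ≈ 0.090

0.090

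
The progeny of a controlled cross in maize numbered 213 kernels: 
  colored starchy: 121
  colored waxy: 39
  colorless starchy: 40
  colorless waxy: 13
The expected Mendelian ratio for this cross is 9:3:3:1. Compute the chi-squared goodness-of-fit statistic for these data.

0.041

Total ratio parts = 16. Expected numbers out of 213:
  colored starchy: 213 × 9/16 = 119.8125
  colored waxy: 213 × 3/16 = 39.9375
  colorless starchy: 213 × 3/16 = 39.9375
  colorless waxy: 213 × 1/16 = 13.3125
χ² = Σ (O − E)² / E
  colored starchy: (121 − 119.8125)² / 119.8125 = 0.0118
  colored waxy: (39 − 39.9375)² / 39.9375 = 0.0220
  colorless starchy: (40 − 39.9375)² / 39.9375 = 0.0001
  colorless waxy: (13 − 13.3125)² / 13.3125 = 0.0073
χ² = 0.0118 + 0.0220 + 0.0001 + 0.0073 = 0.0412 ≈ 0.041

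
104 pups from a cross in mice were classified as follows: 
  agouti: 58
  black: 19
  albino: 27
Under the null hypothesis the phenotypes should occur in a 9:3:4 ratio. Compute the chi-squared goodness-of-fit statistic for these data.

Expected counts for N = 104 under a 9:3:4 ratio (total parts = 16):
  agouti: 104 × 9/16 = 58.5
  black: 104 × 3/16 = 19.5
  albino: 104 × 4/16 = 26
χ² = Σ (O − E)² / E
  agouti: (58 − 58.5)² / 58.5 = 0.0043
  black: (19 − 19.5)² / 19.5 = 0.0128
  albino: (27 − 26)² / 26 = 0.0385
χ² = 0.0043 + 0.0128 + 0.0385 = 0.0556 ≈ 0.056

0.056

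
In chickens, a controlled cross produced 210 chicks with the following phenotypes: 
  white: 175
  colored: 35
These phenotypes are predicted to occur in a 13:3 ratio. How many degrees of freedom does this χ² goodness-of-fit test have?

1

A goodness-of-fit test with 2 phenotype classes has df = 2 − 1 = 1.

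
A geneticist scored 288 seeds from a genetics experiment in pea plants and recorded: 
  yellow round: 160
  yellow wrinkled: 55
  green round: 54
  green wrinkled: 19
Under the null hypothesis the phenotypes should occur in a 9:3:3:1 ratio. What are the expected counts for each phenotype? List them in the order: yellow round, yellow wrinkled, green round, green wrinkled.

The 9:3:3:1 ratio has 16 parts, so with N = 288 the expected counts are:
  yellow round: 288 × 9/16 = 162
  yellow wrinkled: 288 × 3/16 = 54
  green round: 288 × 3/16 = 54
  green wrinkled: 288 × 1/16 = 18

162, 54, 54, 18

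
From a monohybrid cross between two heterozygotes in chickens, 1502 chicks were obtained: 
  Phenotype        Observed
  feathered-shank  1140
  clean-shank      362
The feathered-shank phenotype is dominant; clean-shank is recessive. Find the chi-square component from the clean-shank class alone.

For a monohybrid cross between heterozygotes with complete dominance, the expected phenotypic ratio is 3:1.
Under the 3:1 hypothesis (Σ ratio = 4, N = 1502):
  feathered-shank: 1502 × 3/4 = 1126.5
  clean-shank: 1502 × 1/4 = 375.5
Contribution of clean-shank: (362 − 375.5)² / 375.5 = 0.4854

0.485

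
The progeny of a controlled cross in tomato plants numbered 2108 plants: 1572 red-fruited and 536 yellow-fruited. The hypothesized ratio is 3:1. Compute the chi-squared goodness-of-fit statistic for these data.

Under the 3:1 hypothesis (Σ ratio = 4, N = 2108):
  red-fruited: 2108 × 3/4 = 1581
  yellow-fruited: 2108 × 1/4 = 527
χ² = Σ (O − E)² / E
  red-fruited: (1572 − 1581)² / 1581 = 0.0512
  yellow-fruited: (536 − 527)² / 527 = 0.1537
χ² = 0.0512 + 0.1537 = 0.2049 ≈ 0.205

0.205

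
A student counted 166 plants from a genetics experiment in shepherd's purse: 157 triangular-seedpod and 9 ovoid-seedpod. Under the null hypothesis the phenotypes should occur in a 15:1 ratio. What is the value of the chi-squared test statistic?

The 15:1 ratio has 16 parts, so with N = 166 the expected counts are:
  triangular-seedpod: 166 × 15/16 = 155.625
  ovoid-seedpod: 166 × 1/16 = 10.375
χ² = Σ (O − E)² / E
  triangular-seedpod: (157 − 155.625)² / 155.625 = 0.0121
  ovoid-seedpod: (9 − 10.375)² / 10.375 = 0.1822
χ² = 0.0121 + 0.1822 = 0.1943 ≈ 0.194

0.194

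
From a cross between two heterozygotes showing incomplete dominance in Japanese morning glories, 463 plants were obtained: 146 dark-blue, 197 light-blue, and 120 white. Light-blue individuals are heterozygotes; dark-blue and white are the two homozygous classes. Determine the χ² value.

13.203

With incomplete dominance, a heterozygote × heterozygote cross gives a 1:2:1 phenotypic ratio.
The 1:2:1 ratio has 4 parts, so with N = 463 the expected counts are:
  dark-blue: 463 × 1/4 = 115.75
  light-blue: 463 × 2/4 = 231.5
  white: 463 × 1/4 = 115.75
χ² = Σ (O − E)² / E
  dark-blue: (146 − 115.75)² / 115.75 = 7.9055
  light-blue: (197 − 231.5)² / 231.5 = 5.1415
  white: (120 − 115.75)² / 115.75 = 0.1560
χ² = 7.9055 + 5.1415 + 0.1560 = 13.203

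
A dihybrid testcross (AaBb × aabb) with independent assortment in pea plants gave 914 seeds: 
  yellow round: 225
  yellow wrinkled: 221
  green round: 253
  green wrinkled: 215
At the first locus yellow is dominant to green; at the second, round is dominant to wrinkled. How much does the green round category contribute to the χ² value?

A dihybrid testcross with independent assortment gives a 1:1:1:1 ratio.
Under the 1:1:1:1 hypothesis (Σ ratio = 4, N = 914):
  yellow round: 914 × 1/4 = 228.5
  yellow wrinkled: 914 × 1/4 = 228.5
  green round: 914 × 1/4 = 228.5
  green wrinkled: 914 × 1/4 = 228.5
Contribution of green round: (253 − 228.5)² / 228.5 = 2.6269

2.627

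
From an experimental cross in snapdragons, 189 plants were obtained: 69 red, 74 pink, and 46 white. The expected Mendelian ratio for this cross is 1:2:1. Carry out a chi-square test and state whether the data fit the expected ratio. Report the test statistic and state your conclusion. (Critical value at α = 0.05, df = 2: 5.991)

Total ratio parts = 4. Expected numbers out of 189:
  red: 189 × 1/4 = 47.25
  pink: 189 × 2/4 = 94.5
  white: 189 × 1/4 = 47.25
χ² = Σ (O − E)² / E
  red: (69 − 47.25)² / 47.25 = 10.0119
  pink: (74 − 94.5)² / 94.5 = 4.4471
  white: (46 − 47.25)² / 47.25 = 0.0331
χ² = 10.0119 + 4.4471 + 0.0331 = 14.4921 ≈ 14.492
Degrees of freedom = 3 − 1 = 2; critical value at α = 0.05 is 5.991.
Since 14.492 > 5.991, we reject the null hypothesis — the data do not fit the 1:2:1 ratio.

14.492; not consistent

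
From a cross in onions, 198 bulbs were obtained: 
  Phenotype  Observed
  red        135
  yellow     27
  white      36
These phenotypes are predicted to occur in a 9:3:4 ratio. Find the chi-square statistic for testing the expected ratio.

Total ratio parts = 16. Expected numbers out of 198:
  red: 198 × 9/16 = 111.375
  yellow: 198 × 3/16 = 37.125
  white: 198 × 4/16 = 49.5
χ² = Σ (O − E)² / E
  red: (135 − 111.375)² / 111.375 = 5.0114
  yellow: (27 − 37.125)² / 37.125 = 2.7614
  white: (36 − 49.5)² / 49.5 = 3.6818
χ² = 5.0114 + 2.7614 + 3.6818 = 11.4546 ≈ 11.455

11.455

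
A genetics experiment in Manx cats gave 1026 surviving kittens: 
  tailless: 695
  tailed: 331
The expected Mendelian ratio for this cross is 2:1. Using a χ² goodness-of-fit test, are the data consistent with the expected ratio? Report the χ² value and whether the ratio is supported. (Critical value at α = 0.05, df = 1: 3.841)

0.531; consistent

Expected counts for N = 1026 under a 2:1 ratio (total parts = 3):
  tailless: 1026 × 2/3 = 684
  tailed: 1026 × 1/3 = 342
χ² = Σ (O − E)² / E
  tailless: (695 − 684)² / 684 = 0.1769
  tailed: (331 − 342)² / 342 = 0.3538
χ² = 0.1769 + 0.3538 = 0.5307 ≈ 0.531
Degrees of freedom = 2 − 1 = 1; critical value at α = 0.05 is 3.841.
Since 0.531 < 3.841, we fail to reject the null hypothesis — the data are consistent with the 2:1 ratio.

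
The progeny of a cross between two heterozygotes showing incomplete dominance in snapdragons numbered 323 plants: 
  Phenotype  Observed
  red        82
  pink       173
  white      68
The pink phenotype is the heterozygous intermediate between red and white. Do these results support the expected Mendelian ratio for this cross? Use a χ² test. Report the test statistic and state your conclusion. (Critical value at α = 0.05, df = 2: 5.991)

With incomplete dominance, a heterozygote × heterozygote cross gives a 1:2:1 phenotypic ratio.
Under the 1:2:1 hypothesis (Σ ratio = 4, N = 323):
  red: 323 × 1/4 = 80.75
  pink: 323 × 2/4 = 161.5
  white: 323 × 1/4 = 80.75
χ² = Σ (O − E)² / E
  red: (82 − 80.75)² / 80.75 = 0.0193
  pink: (173 − 161.5)² / 161.5 = 0.8189
  white: (68 − 80.75)² / 80.75 = 2.0132
χ² = 0.0193 + 0.8189 + 2.0132 = 2.8514 ≈ 2.851
Degrees of freedom = 3 − 1 = 2; critical value at α = 0.05 is 5.991.
Since 2.851 < 5.991, we fail to reject the null hypothesis — the data are consistent with the 1:2:1 ratio.

2.851; consistent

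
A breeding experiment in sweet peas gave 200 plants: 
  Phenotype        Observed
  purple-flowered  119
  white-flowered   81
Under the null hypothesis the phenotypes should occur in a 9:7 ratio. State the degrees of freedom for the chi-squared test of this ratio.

1

A goodness-of-fit test with 2 phenotype classes has df = 2 − 1 = 1.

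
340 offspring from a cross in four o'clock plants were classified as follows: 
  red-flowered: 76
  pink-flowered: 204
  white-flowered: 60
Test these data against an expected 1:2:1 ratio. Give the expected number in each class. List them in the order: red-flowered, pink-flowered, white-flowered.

85, 170, 85

Under the 1:2:1 hypothesis (Σ ratio = 4, N = 340):
  red-flowered: 340 × 1/4 = 85
  pink-flowered: 340 × 2/4 = 170
  white-flowered: 340 × 1/4 = 85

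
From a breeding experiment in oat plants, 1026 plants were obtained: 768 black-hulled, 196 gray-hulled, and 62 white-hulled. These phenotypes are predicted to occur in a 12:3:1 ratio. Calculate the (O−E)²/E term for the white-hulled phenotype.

The 12:3:1 ratio has 16 parts, so with N = 1026 the expected counts are:
  black-hulled: 1026 × 12/16 = 769.5
  gray-hulled: 1026 × 3/16 = 192.375
  white-hulled: 1026 × 1/16 = 64.125
Contribution of white-hulled: (62 − 64.125)² / 64.125 = 0.0704

0.070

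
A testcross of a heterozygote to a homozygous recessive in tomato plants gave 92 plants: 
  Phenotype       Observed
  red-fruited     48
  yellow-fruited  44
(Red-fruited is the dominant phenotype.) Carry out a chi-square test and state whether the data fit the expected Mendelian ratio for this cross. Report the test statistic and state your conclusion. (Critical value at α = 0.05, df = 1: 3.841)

A testcross of a heterozygote (Aa × aa) gives a 1:1 phenotypic ratio.
The 1:1 ratio has 2 parts, so with N = 92 the expected counts are:
  red-fruited: 92 × 1/2 = 46
  yellow-fruited: 92 × 1/2 = 46
χ² = Σ (O − E)² / E
  red-fruited: (48 − 46)² / 46 = 0.0870
  yellow-fruited: (44 − 46)² / 46 = 0.0870
χ² = 0.0870 + 0.0870 = 0.174
Degrees of freedom = 2 − 1 = 1; critical value at α = 0.05 is 3.841.
Since 0.174 < 3.841, we fail to reject the null hypothesis — the data are consistent with the 1:1 ratio.

0.174; consistent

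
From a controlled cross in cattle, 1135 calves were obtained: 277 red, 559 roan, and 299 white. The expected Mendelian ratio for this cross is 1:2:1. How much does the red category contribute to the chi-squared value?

The 1:2:1 ratio has 4 parts, so with N = 1135 the expected counts are:
  red: 1135 × 1/4 = 283.75
  roan: 1135 × 2/4 = 567.5
  white: 1135 × 1/4 = 283.75
Contribution of red: (277 − 283.75)² / 283.75 = 0.1606

0.161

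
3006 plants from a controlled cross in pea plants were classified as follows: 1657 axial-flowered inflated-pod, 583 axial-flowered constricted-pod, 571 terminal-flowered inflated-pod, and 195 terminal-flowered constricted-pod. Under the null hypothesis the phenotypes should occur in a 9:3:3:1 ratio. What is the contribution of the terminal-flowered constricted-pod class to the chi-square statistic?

The 9:3:3:1 ratio has 16 parts, so with N = 3006 the expected counts are:
  axial-flowered inflated-pod: 3006 × 9/16 = 1690.875
  axial-flowered constricted-pod: 3006 × 3/16 = 563.625
  terminal-flowered inflated-pod: 3006 × 3/16 = 563.625
  terminal-flowered constricted-pod: 3006 × 1/16 = 187.875
Contribution of terminal-flowered constricted-pod: (195 − 187.875)² / 187.875 = 0.2702

0.270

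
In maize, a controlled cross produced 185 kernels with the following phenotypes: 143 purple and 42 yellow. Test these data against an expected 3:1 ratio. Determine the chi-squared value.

0.521

Expected counts for N = 185 under a 3:1 ratio (total parts = 4):
  purple: 185 × 3/4 = 138.75
  yellow: 185 × 1/4 = 46.25
χ² = Σ (O − E)² / E
  purple: (143 − 138.75)² / 138.75 = 0.1302
  yellow: (42 − 46.25)² / 46.25 = 0.3905
χ² = 0.1302 + 0.3905 = 0.5207 ≈ 0.521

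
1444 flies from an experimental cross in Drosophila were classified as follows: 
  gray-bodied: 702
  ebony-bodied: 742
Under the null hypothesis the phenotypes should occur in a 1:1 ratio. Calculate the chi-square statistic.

Expected counts for N = 1444 under a 1:1 ratio (total parts = 2):
  gray-bodied: 1444 × 1/2 = 722
  ebony-bodied: 1444 × 1/2 = 722
χ² = Σ (O − E)² / E
  gray-bodied: (702 − 722)² / 722 = 0.5540
  ebony-bodied: (742 − 722)² / 722 = 0.5540
χ² = 0.5540 + 0.5540 = 1.108

1.108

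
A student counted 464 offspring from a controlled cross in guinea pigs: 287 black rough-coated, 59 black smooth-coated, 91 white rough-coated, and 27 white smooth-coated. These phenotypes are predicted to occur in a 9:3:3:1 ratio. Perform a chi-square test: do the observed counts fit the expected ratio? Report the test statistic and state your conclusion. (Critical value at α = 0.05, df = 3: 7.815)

The 9:3:3:1 ratio has 16 parts, so with N = 464 the expected counts are:
  black rough-coated: 464 × 9/16 = 261
  black smooth-coated: 464 × 3/16 = 87
  white rough-coated: 464 × 3/16 = 87
  white smooth-coated: 464 × 1/16 = 29
χ² = Σ (O − E)² / E
  black rough-coated: (287 − 261)² / 261 = 2.5900
  black smooth-coated: (59 − 87)² / 87 = 9.0115
  white rough-coated: (91 − 87)² / 87 = 0.1839
  white smooth-coated: (27 − 29)² / 29 = 0.1379
χ² = 2.5900 + 9.0115 + 0.1839 + 0.1379 = 11.9233 ≈ 11.923
Degrees of freedom = 4 − 1 = 3; critical value at α = 0.05 is 7.815.
Since 11.923 > 7.815, we reject the null hypothesis — the data do not fit the 9:3:3:1 ratio.

11.923; not consistent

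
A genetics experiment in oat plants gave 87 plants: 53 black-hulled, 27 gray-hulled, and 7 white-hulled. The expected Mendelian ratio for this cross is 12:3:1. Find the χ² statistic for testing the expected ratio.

The 12:3:1 ratio has 16 parts, so with N = 87 the expected counts are:
  black-hulled: 87 × 12/16 = 65.25
  gray-hulled: 87 × 3/16 = 16.3125
  white-hulled: 87 × 1/16 = 5.4375
χ² = Σ (O − E)² / E
  black-hulled: (53 − 65.25)² / 65.25 = 2.2998
  gray-hulled: (27 − 16.3125)² / 16.3125 = 7.0022
  white-hulled: (7 − 5.4375)² / 5.4375 = 0.4490
χ² = 2.2998 + 7.0022 + 0.4490 = 9.751

9.751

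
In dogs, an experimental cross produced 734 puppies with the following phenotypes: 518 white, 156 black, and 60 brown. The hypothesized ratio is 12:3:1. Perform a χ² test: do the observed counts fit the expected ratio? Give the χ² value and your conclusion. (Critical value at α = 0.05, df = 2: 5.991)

The 12:3:1 ratio has 16 parts, so with N = 734 the expected counts are:
  white: 734 × 12/16 = 550.5
  black: 734 × 3/16 = 137.625
  brown: 734 × 1/16 = 45.875
χ² = Σ (O − E)² / E
  white: (518 − 550.5)² / 550.5 = 1.9187
  black: (156 − 137.625)² / 137.625 = 2.4533
  brown: (60 − 45.875)² / 45.875 = 4.3491
χ² = 1.9187 + 2.4533 + 4.3491 = 8.7211 ≈ 8.721
Degrees of freedom = 3 − 1 = 2; critical value at α = 0.05 is 5.991.
Since 8.721 > 5.991, we reject the null hypothesis — the data do not fit the 12:3:1 ratio.

8.721; not consistent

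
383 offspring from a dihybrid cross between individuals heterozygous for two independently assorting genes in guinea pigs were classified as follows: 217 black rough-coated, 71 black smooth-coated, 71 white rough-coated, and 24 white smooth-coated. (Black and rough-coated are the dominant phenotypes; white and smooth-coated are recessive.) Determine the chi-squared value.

A dihybrid F₂ with independent assortment and complete dominance at both loci gives a 9:3:3:1 phenotypic ratio.
The 9:3:3:1 ratio has 16 parts, so with N = 383 the expected counts are:
  black rough-coated: 383 × 9/16 = 215.4375
  black smooth-coated: 383 × 3/16 = 71.8125
  white rough-coated: 383 × 3/16 = 71.8125
  white smooth-coated: 383 × 1/16 = 23.9375
χ² = Σ (O − E)² / E
  black rough-coated: (217 − 215.4375)² / 215.4375 = 0.0113
  black smooth-coated: (71 − 71.8125)² / 71.8125 = 0.0092
  white rough-coated: (71 − 71.8125)² / 71.8125 = 0.0092
  white smooth-coated: (24 − 23.9375)² / 23.9375 = 0.0002
χ² = 0.0113 + 0.0092 + 0.0092 + 0.0002 = 0.0299 ≈ 0.030

0.030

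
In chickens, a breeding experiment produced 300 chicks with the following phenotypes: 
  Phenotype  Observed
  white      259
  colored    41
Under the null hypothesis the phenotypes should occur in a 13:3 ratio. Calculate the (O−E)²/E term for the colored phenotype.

The 13:3 ratio has 16 parts, so with N = 300 the expected counts are:
  white: 300 × 13/16 = 243.75
  colored: 300 × 3/16 = 56.25
Contribution of colored: (41 − 56.25)² / 56.25 = 4.1344

4.134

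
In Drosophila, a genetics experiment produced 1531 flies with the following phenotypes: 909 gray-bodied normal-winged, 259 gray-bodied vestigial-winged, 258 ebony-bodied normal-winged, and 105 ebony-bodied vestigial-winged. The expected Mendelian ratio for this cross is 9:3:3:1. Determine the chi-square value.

9.246

Under the 9:3:3:1 hypothesis (Σ ratio = 16, N = 1531):
  gray-bodied normal-winged: 1531 × 9/16 = 861.1875
  gray-bodied vestigial-winged: 1531 × 3/16 = 287.0625
  ebony-bodied normal-winged: 1531 × 3/16 = 287.0625
  ebony-bodied vestigial-winged: 1531 × 1/16 = 95.6875
χ² = Σ (O − E)² / E
  gray-bodied normal-winged: (909 − 861.1875)² / 861.1875 = 2.6545
  gray-bodied vestigial-winged: (259 − 287.0625)² / 287.0625 = 2.7433
  ebony-bodied normal-winged: (258 − 287.0625)² / 287.0625 = 2.9423
  ebony-bodied vestigial-winged: (105 − 95.6875)² / 95.6875 = 0.9063
χ² = 2.6545 + 2.7433 + 2.9423 + 0.9063 = 9.2464 ≈ 9.246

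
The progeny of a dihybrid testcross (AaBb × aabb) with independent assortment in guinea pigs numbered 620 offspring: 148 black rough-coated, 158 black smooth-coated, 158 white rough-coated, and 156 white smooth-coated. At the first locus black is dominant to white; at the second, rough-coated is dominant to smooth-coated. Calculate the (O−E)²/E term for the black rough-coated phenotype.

0.316

A dihybrid testcross with independent assortment gives a 1:1:1:1 ratio.
Total ratio parts = 4. Expected numbers out of 620:
  black rough-coated: 620 × 1/4 = 155
  black smooth-coated: 620 × 1/4 = 155
  white rough-coated: 620 × 1/4 = 155
  white smooth-coated: 620 × 1/4 = 155
Contribution of black rough-coated: (148 − 155)² / 155 = 0.3161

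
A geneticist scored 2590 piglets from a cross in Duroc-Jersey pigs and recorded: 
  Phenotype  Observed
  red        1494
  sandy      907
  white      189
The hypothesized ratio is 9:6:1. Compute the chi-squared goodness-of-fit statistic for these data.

9.742

Total ratio parts = 16. Expected numbers out of 2590:
  red: 2590 × 9/16 = 1456.875
  sandy: 2590 × 6/16 = 971.25
  white: 2590 × 1/16 = 161.875
χ² = Σ (O − E)² / E
  red: (1494 − 1456.875)² / 1456.875 = 0.9460
  sandy: (907 − 971.25)² / 971.25 = 4.2503
  white: (189 − 161.875)² / 161.875 = 4.5453
χ² = 0.9460 + 4.2503 + 4.5453 = 9.7416 ≈ 9.742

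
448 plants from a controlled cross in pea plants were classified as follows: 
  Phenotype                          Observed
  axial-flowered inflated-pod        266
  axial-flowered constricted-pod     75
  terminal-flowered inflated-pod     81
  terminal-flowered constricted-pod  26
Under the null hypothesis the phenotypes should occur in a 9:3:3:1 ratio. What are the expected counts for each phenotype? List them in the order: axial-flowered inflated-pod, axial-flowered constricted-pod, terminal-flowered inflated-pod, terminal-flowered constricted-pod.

252, 84, 84, 28

Total ratio parts = 16. Expected numbers out of 448:
  axial-flowered inflated-pod: 448 × 9/16 = 252
  axial-flowered constricted-pod: 448 × 3/16 = 84
  terminal-flowered inflated-pod: 448 × 3/16 = 84
  terminal-flowered constricted-pod: 448 × 1/16 = 28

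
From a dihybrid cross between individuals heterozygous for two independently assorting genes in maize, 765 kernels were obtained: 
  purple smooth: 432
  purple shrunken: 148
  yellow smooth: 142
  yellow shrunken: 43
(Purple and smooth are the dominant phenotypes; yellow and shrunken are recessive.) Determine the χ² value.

0.651

A dihybrid F₂ with independent assortment and complete dominance at both loci gives a 9:3:3:1 phenotypic ratio.
Expected counts for N = 765 under a 9:3:3:1 ratio (total parts = 16):
  purple smooth: 765 × 9/16 = 430.3125
  purple shrunken: 765 × 3/16 = 143.4375
  yellow smooth: 765 × 3/16 = 143.4375
  yellow shrunken: 765 × 1/16 = 47.8125
χ² = Σ (O − E)² / E
  purple smooth: (432 − 430.3125)² / 430.3125 = 0.0066
  purple shrunken: (148 − 143.4375)² / 143.4375 = 0.1451
  yellow smooth: (142 − 143.4375)² / 143.4375 = 0.0144
  yellow shrunken: (43 − 47.8125)² / 47.8125 = 0.4844
χ² = 0.0066 + 0.1451 + 0.0144 + 0.4844 = 0.6505 ≈ 0.651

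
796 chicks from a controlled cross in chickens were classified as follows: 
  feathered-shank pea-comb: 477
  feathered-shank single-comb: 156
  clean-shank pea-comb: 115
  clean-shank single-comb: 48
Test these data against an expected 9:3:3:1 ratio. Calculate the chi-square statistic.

10.137

Total ratio parts = 16. Expected numbers out of 796:
  feathered-shank pea-comb: 796 × 9/16 = 447.75
  feathered-shank single-comb: 796 × 3/16 = 149.25
  clean-shank pea-comb: 796 × 3/16 = 149.25
  clean-shank single-comb: 796 × 1/16 = 49.75
χ² = Σ (O − E)² / E
  feathered-shank pea-comb: (477 − 447.75)² / 447.75 = 1.9108
  feathered-shank single-comb: (156 − 149.25)² / 149.25 = 0.3053
  clean-shank pea-comb: (115 − 149.25)² / 149.25 = 7.8597
  clean-shank single-comb: (48 − 49.75)² / 49.75 = 0.0616
χ² = 1.9108 + 0.3053 + 7.8597 + 0.0616 = 10.1374 ≈ 10.137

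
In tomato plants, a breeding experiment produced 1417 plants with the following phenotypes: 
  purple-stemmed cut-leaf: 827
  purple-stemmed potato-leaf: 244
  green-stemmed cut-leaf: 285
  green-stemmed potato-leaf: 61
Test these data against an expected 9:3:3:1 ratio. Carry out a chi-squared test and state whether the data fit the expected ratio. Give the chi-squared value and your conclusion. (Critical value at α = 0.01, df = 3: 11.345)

The 9:3:3:1 ratio has 16 parts, so with N = 1417 the expected counts are:
  purple-stemmed cut-leaf: 1417 × 9/16 = 797.0625
  purple-stemmed potato-leaf: 1417 × 3/16 = 265.6875
  green-stemmed cut-leaf: 1417 × 3/16 = 265.6875
  green-stemmed potato-leaf: 1417 × 1/16 = 88.5625
χ² = Σ (O − E)² / E
  purple-stemmed cut-leaf: (827 − 797.0625)² / 797.0625 = 1.1244
  purple-stemmed potato-leaf: (244 − 265.6875)² / 265.6875 = 1.7703
  green-stemmed cut-leaf: (285 − 265.6875)² / 265.6875 = 1.4038
  green-stemmed potato-leaf: (61 − 88.5625)² / 88.5625 = 8.5780
χ² = 1.1244 + 1.7703 + 1.4038 + 8.5780 = 12.8765 ≈ 12.877
Degrees of freedom = 4 − 1 = 3; critical value at α = 0.01 is 11.345.
Since 12.877 > 11.345, we reject the null hypothesis — the data do not fit the 9:3:3:1 ratio.

12.877; not consistent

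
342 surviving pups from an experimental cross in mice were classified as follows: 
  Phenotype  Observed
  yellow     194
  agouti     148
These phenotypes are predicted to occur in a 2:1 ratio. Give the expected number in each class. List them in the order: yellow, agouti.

Total ratio parts = 3. Expected numbers out of 342:
  yellow: 342 × 2/3 = 228
  agouti: 342 × 1/3 = 114

228, 114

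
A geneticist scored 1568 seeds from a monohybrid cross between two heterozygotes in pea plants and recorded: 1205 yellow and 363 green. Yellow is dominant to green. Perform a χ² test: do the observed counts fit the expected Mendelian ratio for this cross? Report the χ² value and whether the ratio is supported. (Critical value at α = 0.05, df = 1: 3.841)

2.861; consistent

For a monohybrid cross between heterozygotes with complete dominance, the expected phenotypic ratio is 3:1.
Expected counts for N = 1568 under a 3:1 ratio (total parts = 4):
  yellow: 1568 × 3/4 = 1176
  green: 1568 × 1/4 = 392
χ² = Σ (O − E)² / E
  yellow: (1205 − 1176)² / 1176 = 0.7151
  green: (363 − 392)² / 392 = 2.1454
χ² = 0.7151 + 2.1454 = 2.8605 ≈ 2.861
Degrees of freedom = 2 − 1 = 1; critical value at α = 0.05 is 3.841.
Since 2.861 < 3.841, we fail to reject the null hypothesis — the data are consistent with the 3:1 ratio.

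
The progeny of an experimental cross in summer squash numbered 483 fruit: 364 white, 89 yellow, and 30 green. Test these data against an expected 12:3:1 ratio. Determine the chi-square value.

Expected counts for N = 483 under a 12:3:1 ratio (total parts = 16):
  white: 483 × 12/16 = 362.25
  yellow: 483 × 3/16 = 90.5625
  green: 483 × 1/16 = 30.1875
χ² = Σ (O − E)² / E
  white: (364 − 362.25)² / 362.25 = 0.0085
  yellow: (89 − 90.5625)² / 90.5625 = 0.0270
  green: (30 − 30.1875)² / 30.1875 = 0.0012
χ² = 0.0085 + 0.0270 + 0.0012 = 0.0367 ≈ 0.037

0.037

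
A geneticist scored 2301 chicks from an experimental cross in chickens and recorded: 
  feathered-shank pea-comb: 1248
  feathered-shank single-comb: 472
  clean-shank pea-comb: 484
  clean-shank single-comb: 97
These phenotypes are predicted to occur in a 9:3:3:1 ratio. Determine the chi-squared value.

27.112

Under the 9:3:3:1 hypothesis (Σ ratio = 16, N = 2301):
  feathered-shank pea-comb: 2301 × 9/16 = 1294.3125
  feathered-shank single-comb: 2301 × 3/16 = 431.4375
  clean-shank pea-comb: 2301 × 3/16 = 431.4375
  clean-shank single-comb: 2301 × 1/16 = 143.8125
χ² = Σ (O − E)² / E
  feathered-shank pea-comb: (1248 − 1294.3125)² / 1294.3125 = 1.6571
  feathered-shank single-comb: (472 − 431.4375)² / 431.4375 = 3.8136
  clean-shank pea-comb: (484 − 431.4375)² / 431.4375 = 6.4037
  clean-shank single-comb: (97 − 143.8125)² / 143.8125 = 15.2380
χ² = 1.6571 + 3.8136 + 6.4037 + 15.2380 = 27.1124 ≈ 27.112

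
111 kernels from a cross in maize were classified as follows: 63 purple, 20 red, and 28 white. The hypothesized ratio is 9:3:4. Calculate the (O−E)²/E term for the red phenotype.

0.032

Expected counts for N = 111 under a 9:3:4 ratio (total parts = 16):
  purple: 111 × 9/16 = 62.4375
  red: 111 × 3/16 = 20.8125
  white: 111 × 4/16 = 27.75
Contribution of red: (20 − 20.8125)² / 20.8125 = 0.0317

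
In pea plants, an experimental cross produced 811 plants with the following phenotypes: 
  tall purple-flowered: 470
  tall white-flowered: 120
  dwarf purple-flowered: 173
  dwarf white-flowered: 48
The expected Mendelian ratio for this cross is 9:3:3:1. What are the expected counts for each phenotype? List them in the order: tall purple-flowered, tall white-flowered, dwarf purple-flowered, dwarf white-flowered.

Total ratio parts = 16. Expected numbers out of 811:
  tall purple-flowered: 811 × 9/16 = 456.1875
  tall white-flowered: 811 × 3/16 = 152.0625
  dwarf purple-flowered: 811 × 3/16 = 152.0625
  dwarf white-flowered: 811 × 1/16 = 50.6875

456.1875, 152.0625, 152.0625, 50.6875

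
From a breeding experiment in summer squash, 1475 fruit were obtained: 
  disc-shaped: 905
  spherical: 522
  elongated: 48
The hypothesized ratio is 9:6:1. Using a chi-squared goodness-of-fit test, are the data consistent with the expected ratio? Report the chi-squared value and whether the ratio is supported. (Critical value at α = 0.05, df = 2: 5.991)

The 9:6:1 ratio has 16 parts, so with N = 1475 the expected counts are:
  disc-shaped: 1475 × 9/16 = 829.6875
  spherical: 1475 × 6/16 = 553.125
  elongated: 1475 × 1/16 = 92.1875
χ² = Σ (O − E)² / E
  disc-shaped: (905 − 829.6875)² / 829.6875 = 6.8363
  spherical: (522 − 553.125)² / 553.125 = 1.7514
  elongated: (48 − 92.1875)² / 92.1875 = 21.1800
χ² = 6.8363 + 1.7514 + 21.1800 = 29.7677 ≈ 29.768
Degrees of freedom = 3 − 1 = 2; critical value at α = 0.05 is 5.991.
Since 29.768 > 5.991, we reject the null hypothesis — the data do not fit the 9:6:1 ratio.

29.768; not consistent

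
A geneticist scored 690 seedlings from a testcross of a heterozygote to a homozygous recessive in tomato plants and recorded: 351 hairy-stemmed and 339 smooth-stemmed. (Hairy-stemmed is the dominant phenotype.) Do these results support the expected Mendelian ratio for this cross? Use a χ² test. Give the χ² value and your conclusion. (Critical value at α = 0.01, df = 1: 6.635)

A testcross of a heterozygote (Aa × aa) gives a 1:1 phenotypic ratio.
Under the 1:1 hypothesis (Σ ratio = 2, N = 690):
  hairy-stemmed: 690 × 1/2 = 345
  smooth-stemmed: 690 × 1/2 = 345
χ² = Σ (O − E)² / E
  hairy-stemmed: (351 − 345)² / 345 = 0.1043
  smooth-stemmed: (339 − 345)² / 345 = 0.1043
χ² = 0.1043 + 0.1043 = 0.2086 ≈ 0.209
Degrees of freedom = 2 − 1 = 1; critical value at α = 0.01 is 6.635.
Since 0.209 < 6.635, we fail to reject the null hypothesis — the data are consistent with the 1:1 ratio.

0.209; consistent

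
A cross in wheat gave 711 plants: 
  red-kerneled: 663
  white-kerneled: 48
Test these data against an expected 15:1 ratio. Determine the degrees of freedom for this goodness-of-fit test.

A goodness-of-fit test with 2 phenotype classes has df = 2 − 1 = 1.

1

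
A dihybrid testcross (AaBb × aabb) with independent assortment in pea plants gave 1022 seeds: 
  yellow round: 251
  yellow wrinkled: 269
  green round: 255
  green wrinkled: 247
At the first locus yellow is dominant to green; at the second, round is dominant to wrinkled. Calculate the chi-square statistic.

1.076

A dihybrid testcross with independent assortment gives a 1:1:1:1 ratio.
Total ratio parts = 4. Expected numbers out of 1022:
  yellow round: 1022 × 1/4 = 255.5
  yellow wrinkled: 1022 × 1/4 = 255.5
  green round: 1022 × 1/4 = 255.5
  green wrinkled: 1022 × 1/4 = 255.5
χ² = Σ (O − E)² / E
  yellow round: (251 − 255.5)² / 255.5 = 0.0793
  yellow wrinkled: (269 − 255.5)² / 255.5 = 0.7133
  green round: (255 − 255.5)² / 255.5 = 0.0010
  green wrinkled: (247 − 255.5)² / 255.5 = 0.2828
χ² = 0.0793 + 0.7133 + 0.0010 + 0.2828 = 1.0764 ≈ 1.076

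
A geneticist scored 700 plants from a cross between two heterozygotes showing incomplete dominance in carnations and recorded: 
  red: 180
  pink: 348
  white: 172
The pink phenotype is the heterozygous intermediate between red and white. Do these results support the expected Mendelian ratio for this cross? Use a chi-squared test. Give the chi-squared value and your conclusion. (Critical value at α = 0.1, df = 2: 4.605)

0.206; consistent

With incomplete dominance, a heterozygote × heterozygote cross gives a 1:2:1 phenotypic ratio.
The 1:2:1 ratio has 4 parts, so with N = 700 the expected counts are:
  red: 700 × 1/4 = 175
  pink: 700 × 2/4 = 350
  white: 700 × 1/4 = 175
χ² = Σ (O − E)² / E
  red: (180 − 175)² / 175 = 0.1429
  pink: (348 − 350)² / 350 = 0.0114
  white: (172 − 175)² / 175 = 0.0514
χ² = 0.1429 + 0.0114 + 0.0514 = 0.2057 ≈ 0.206
Degrees of freedom = 3 − 1 = 2; critical value at α = 0.1 is 4.605.
Since 0.206 < 4.605, we fail to reject the null hypothesis — the data are consistent with the 1:2:1 ratio.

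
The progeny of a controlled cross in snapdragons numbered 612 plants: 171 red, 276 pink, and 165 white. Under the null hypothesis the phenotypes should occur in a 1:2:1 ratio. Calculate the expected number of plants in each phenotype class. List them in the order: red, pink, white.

153, 306, 153

The 1:2:1 ratio has 4 parts, so with N = 612 the expected counts are:
  red: 612 × 1/4 = 153
  pink: 612 × 2/4 = 306
  white: 612 × 1/4 = 153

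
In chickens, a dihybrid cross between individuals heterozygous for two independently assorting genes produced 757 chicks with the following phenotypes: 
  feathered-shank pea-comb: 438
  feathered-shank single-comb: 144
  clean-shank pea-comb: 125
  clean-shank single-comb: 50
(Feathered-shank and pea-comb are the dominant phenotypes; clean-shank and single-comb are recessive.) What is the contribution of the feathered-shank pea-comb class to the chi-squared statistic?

0.349

A dihybrid F₂ with independent assortment and complete dominance at both loci gives a 9:3:3:1 phenotypic ratio.
Under the 9:3:3:1 hypothesis (Σ ratio = 16, N = 757):
  feathered-shank pea-comb: 757 × 9/16 = 425.8125
  feathered-shank single-comb: 757 × 3/16 = 141.9375
  clean-shank pea-comb: 757 × 3/16 = 141.9375
  clean-shank single-comb: 757 × 1/16 = 47.3125
Contribution of feathered-shank pea-comb: (438 − 425.8125)² / 425.8125 = 0.3488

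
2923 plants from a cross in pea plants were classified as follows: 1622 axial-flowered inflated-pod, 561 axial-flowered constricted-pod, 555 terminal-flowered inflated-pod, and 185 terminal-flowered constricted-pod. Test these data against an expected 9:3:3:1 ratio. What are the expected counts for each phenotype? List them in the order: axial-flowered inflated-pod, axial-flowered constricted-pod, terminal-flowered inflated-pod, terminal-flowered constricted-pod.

1644.1875, 548.0625, 548.0625, 182.6875

Expected counts for N = 2923 under a 9:3:3:1 ratio (total parts = 16):
  axial-flowered inflated-pod: 2923 × 9/16 = 1644.1875
  axial-flowered constricted-pod: 2923 × 3/16 = 548.0625
  terminal-flowered inflated-pod: 2923 × 3/16 = 548.0625
  terminal-flowered constricted-pod: 2923 × 1/16 = 182.6875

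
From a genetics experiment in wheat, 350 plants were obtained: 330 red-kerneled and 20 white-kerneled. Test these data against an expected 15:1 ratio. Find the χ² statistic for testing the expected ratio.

Expected counts for N = 350 under a 15:1 ratio (total parts = 16):
  red-kerneled: 350 × 15/16 = 328.125
  white-kerneled: 350 × 1/16 = 21.875
χ² = Σ (O − E)² / E
  red-kerneled: (330 − 328.125)² / 328.125 = 0.0107
  white-kerneled: (20 − 21.875)² / 21.875 = 0.1607
χ² = 0.0107 + 0.1607 = 0.1714 ≈ 0.171

0.171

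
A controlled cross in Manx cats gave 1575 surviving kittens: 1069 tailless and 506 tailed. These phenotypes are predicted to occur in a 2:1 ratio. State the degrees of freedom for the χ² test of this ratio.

1

A goodness-of-fit test with 2 phenotype classes has df = 2 − 1 = 1.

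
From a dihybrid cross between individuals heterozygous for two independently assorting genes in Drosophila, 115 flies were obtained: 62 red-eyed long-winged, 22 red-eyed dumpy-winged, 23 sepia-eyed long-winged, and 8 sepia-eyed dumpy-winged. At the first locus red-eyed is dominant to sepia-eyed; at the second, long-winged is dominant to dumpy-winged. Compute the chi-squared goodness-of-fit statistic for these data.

A dihybrid F₂ with independent assortment and complete dominance at both loci gives a 9:3:3:1 phenotypic ratio.
The 9:3:3:1 ratio has 16 parts, so with N = 115 the expected counts are:
  red-eyed long-winged: 115 × 9/16 = 64.6875
  red-eyed dumpy-winged: 115 × 3/16 = 21.5625
  sepia-eyed long-winged: 115 × 3/16 = 21.5625
  sepia-eyed dumpy-winged: 115 × 1/16 = 7.1875
χ² = Σ (O − E)² / E
  red-eyed long-winged: (62 − 64.6875)² / 64.6875 = 0.1117
  red-eyed dumpy-winged: (22 − 21.5625)² / 21.5625 = 0.0089
  sepia-eyed long-winged: (23 − 21.5625)² / 21.5625 = 0.0958
  sepia-eyed dumpy-winged: (8 − 7.1875)² / 7.1875 = 0.0918
χ² = 0.1117 + 0.0089 + 0.0958 + 0.0918 = 0.3082 ≈ 0.308

0.308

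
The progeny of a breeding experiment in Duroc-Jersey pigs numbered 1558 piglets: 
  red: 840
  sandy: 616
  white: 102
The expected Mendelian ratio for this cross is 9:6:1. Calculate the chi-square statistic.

The 9:6:1 ratio has 16 parts, so with N = 1558 the expected counts are:
  red: 1558 × 9/16 = 876.375
  sandy: 1558 × 6/16 = 584.25
  white: 1558 × 1/16 = 97.375
χ² = Σ (O − E)² / E
  red: (840 − 876.375)² / 876.375 = 1.5098
  sandy: (616 − 584.25)² / 584.25 = 1.7254
  white: (102 − 97.375)² / 97.375 = 0.2197
χ² = 1.5098 + 1.7254 + 0.2197 = 3.4549 ≈ 3.455

3.455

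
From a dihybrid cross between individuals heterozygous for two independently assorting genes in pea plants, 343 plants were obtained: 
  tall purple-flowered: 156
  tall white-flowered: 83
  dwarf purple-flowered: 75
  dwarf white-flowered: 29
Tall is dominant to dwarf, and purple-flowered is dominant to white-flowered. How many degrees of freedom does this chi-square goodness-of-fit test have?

3

A dihybrid F₂ with independent assortment and complete dominance at both loci gives a 9:3:3:1 phenotypic ratio.
A goodness-of-fit test with 4 phenotype classes has df = 4 − 1 = 3.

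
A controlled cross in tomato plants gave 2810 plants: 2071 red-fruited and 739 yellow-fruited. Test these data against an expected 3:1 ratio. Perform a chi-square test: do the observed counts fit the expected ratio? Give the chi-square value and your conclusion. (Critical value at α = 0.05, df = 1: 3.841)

Under the 3:1 hypothesis (Σ ratio = 4, N = 2810):
  red-fruited: 2810 × 3/4 = 2107.5
  yellow-fruited: 2810 × 1/4 = 702.5
χ² = Σ (O − E)² / E
  red-fruited: (2071 − 2107.5)² / 2107.5 = 0.6321
  yellow-fruited: (739 − 702.5)² / 702.5 = 1.8964
χ² = 0.6321 + 1.8964 = 2.5285 ≈ 2.529
Degrees of freedom = 2 − 1 = 1; critical value at α = 0.05 is 3.841.
Since 2.529 < 3.841, we fail to reject the null hypothesis — the data are consistent with the 3:1 ratio.

2.529; consistent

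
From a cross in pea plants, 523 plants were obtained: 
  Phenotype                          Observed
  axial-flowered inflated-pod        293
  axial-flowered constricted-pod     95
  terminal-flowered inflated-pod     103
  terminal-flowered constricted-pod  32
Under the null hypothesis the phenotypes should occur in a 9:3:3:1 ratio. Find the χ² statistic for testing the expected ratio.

0.364

Under the 9:3:3:1 hypothesis (Σ ratio = 16, N = 523):
  axial-flowered inflated-pod: 523 × 9/16 = 294.1875
  axial-flowered constricted-pod: 523 × 3/16 = 98.0625
  terminal-flowered inflated-pod: 523 × 3/16 = 98.0625
  terminal-flowered constricted-pod: 523 × 1/16 = 32.6875
χ² = Σ (O − E)² / E
  axial-flowered inflated-pod: (293 − 294.1875)² / 294.1875 = 0.0048
  axial-flowered constricted-pod: (95 − 98.0625)² / 98.0625 = 0.0956
  terminal-flowered inflated-pod: (103 − 98.0625)² / 98.0625 = 0.2486
  terminal-flowered constricted-pod: (32 − 32.6875)² / 32.6875 = 0.0145
χ² = 0.0048 + 0.0956 + 0.2486 + 0.0145 = 0.3635 ≈ 0.364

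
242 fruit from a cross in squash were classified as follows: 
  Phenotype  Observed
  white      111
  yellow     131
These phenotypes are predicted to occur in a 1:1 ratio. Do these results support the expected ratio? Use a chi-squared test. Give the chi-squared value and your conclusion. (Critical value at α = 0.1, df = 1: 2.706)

1.653; consistent

Expected counts for N = 242 under a 1:1 ratio (total parts = 2):
  white: 242 × 1/2 = 121
  yellow: 242 × 1/2 = 121
χ² = Σ (O − E)² / E
  white: (111 − 121)² / 121 = 0.8264
  yellow: (131 − 121)² / 121 = 0.8264
χ² = 0.8264 + 0.8264 = 1.6528 ≈ 1.653
Degrees of freedom = 2 − 1 = 1; critical value at α = 0.1 is 2.706.
Since 1.653 < 2.706, we fail to reject the null hypothesis — the data are consistent with the 1:1 ratio.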